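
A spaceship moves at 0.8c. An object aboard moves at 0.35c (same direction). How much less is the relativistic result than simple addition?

Classical: u' + v = 0.35 + 0.8 = 1.15c
Relativistic: u = (0.35 + 0.8)/(1 + 0.28) = 1.15/1.28 = 0.8984c
Difference: 1.15 - 0.8984 = 0.2516c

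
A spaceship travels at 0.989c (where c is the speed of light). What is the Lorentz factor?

v/c = 0.989, so (v/c)² = 0.978121
1 - (v/c)² = 0.021879
γ = 1/√(0.021879) = 6.761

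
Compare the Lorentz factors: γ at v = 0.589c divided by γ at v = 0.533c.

γ₁ = 1/√(1 - 0.589²) = 1.237
γ₂ = 1/√(1 - 0.533²) = 1.182
γ₁/γ₂ = 1.237/1.182 = 1.047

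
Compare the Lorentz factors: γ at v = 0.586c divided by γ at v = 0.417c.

γ₁ = 1/√(1 - 0.586²) = 1.234
γ₂ = 1/√(1 - 0.417²) = 1.100
γ₁/γ₂ = 1.234/1.100 = 1.122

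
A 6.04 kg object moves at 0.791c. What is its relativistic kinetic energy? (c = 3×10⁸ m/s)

γ = 1/√(1 - 0.791²) = 1.6345
γ - 1 = 0.6345
KE = (γ-1)mc² = 0.6345 × 6.04 × (3×10⁸)² = 3.449×10¹⁷ J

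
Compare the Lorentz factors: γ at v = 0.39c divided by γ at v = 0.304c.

γ₁ = 1/√(1 - 0.39²) = 1.0860
γ₂ = 1/√(1 - 0.304²) = 1.0497
γ₁/γ₂ = 1.0860/1.0497 = 1.035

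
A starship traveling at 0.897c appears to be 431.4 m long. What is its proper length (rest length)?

Contracted length L = 431.4 m
γ = 1/√(1 - 0.897²) = 2.2623
L₀ = γL = 2.2623 × 431.4 = 976.0 m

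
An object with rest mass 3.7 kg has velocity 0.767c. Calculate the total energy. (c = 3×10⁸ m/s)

γ = 1/√(1 - 0.767²) = 1.5585
mc² = 3.7 × (3×10⁸)² = 3.330×10¹⁷ J
E = γmc² = 1.5585 × 3.330×10¹⁷ = 5.190×10¹⁷ J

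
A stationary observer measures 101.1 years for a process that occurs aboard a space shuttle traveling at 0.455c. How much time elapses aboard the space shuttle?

Dilated time Δt = 101.1 years
γ = 1/√(1 - 0.455²) = 1.123
Δt₀ = Δt/γ = 101.1/1.123 = 90.03 years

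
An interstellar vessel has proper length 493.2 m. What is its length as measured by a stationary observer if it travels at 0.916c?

Proper length L₀ = 493.2 m
γ = 1/√(1 - 0.916²) = 2.4927
L = L₀/γ = 493.2/2.4927 = 197.9 m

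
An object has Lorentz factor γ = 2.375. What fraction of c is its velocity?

From γ = 1/√(1 - v²/c²):
1/γ² = 1/2.375² = 0.1773
v²/c² = 1 - 0.1773 = 0.8227
v/c = √(0.8227) = 0.9070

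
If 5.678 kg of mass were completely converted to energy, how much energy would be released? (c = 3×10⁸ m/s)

Using E = mc²:
c² = (3×10⁸)² = 9×10¹⁶ m²/s²
E = 5.678 × 9×10¹⁶ = 5.110×10¹⁷ J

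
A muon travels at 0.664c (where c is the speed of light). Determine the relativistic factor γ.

v/c = 0.664, so (v/c)² = 0.440896
1 - (v/c)² = 0.559104
γ = 1/√(0.559104) = 1.337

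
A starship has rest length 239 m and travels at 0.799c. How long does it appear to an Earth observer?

Proper length L₀ = 239 m
γ = 1/√(1 - 0.799²) = 1.663
L = L₀/γ = 239/1.663 = 143.7 m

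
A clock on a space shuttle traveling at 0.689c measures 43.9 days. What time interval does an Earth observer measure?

Proper time Δt₀ = 43.9 days
γ = 1/√(1 - 0.689²) = 1.3798
Δt = γΔt₀ = 1.3798 × 43.9 = 60.57 days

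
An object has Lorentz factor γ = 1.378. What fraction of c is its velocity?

From γ = 1/√(1 - v²/c²):
1/γ² = 1/1.378² = 0.5266
v²/c² = 1 - 0.5266 = 0.4734
v/c = √(0.4734) = 0.6880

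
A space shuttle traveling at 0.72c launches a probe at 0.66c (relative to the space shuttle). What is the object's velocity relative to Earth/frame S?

u = (u' + v)/(1 + u'v/c²)
Numerator: 0.66 + 0.72 = 1.38
Denominator: 1 + 0.4752 = 1.4752
u = 1.38/1.4752 = 0.9355c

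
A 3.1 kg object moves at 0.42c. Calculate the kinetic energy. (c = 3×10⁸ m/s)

γ = 1/√(1 - 0.42²) = 1.1019
γ - 1 = 0.1019
KE = (γ-1)mc² = 0.1019 × 3.1 × (3×10⁸)² = 2.843×10¹⁶ J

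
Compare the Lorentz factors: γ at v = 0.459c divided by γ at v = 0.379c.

γ₁ = 1/√(1 - 0.459²) = 1.126
γ₂ = 1/√(1 - 0.379²) = 1.081
γ₁/γ₂ = 1.126/1.081 = 1.042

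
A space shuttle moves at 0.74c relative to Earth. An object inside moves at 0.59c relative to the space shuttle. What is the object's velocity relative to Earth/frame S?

u = (u' + v)/(1 + u'v/c²)
Numerator: 0.59 + 0.74 = 1.33
Denominator: 1 + 0.4366 = 1.4366
u = 1.33/1.4366 = 0.9258c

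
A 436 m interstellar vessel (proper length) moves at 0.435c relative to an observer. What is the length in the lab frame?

Proper length L₀ = 436 m
γ = 1/√(1 - 0.435²) = 1.1106
L = L₀/γ = 436/1.1106 = 392.6 m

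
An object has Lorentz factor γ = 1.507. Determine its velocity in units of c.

From γ = 1/√(1 - v²/c²):
1/γ² = 1/1.507² = 0.4403
v²/c² = 1 - 0.4403 = 0.5597
v/c = √(0.5597) = 0.7481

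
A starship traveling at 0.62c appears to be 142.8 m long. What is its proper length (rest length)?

Contracted length L = 142.8 m
γ = 1/√(1 - 0.62²) = 1.2745
L₀ = γL = 1.2745 × 142.8 = 182.0 m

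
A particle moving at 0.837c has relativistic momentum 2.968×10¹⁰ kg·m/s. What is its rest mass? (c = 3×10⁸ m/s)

γ = 1/√(1 - 0.837²) = 1.8275
v = 0.837 × 3×10⁸ = 2.511×10⁸ m/s
m = p/(γv) = 2.968×10¹⁰/(1.8275 × 2.511×10⁸) = 64.68 kg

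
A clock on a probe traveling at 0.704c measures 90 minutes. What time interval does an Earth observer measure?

Proper time Δt₀ = 90 minutes
γ = 1/√(1 - 0.704²) = 1.408
Δt = γΔt₀ = 1.408 × 90 = 126.7 minutes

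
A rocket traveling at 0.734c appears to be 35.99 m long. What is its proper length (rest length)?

Contracted length L = 35.99 m
γ = 1/√(1 - 0.734²) = 1.4724
L₀ = γL = 1.4724 × 35.99 = 52.99 m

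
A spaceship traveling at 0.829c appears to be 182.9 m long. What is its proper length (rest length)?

Contracted length L = 182.9 m
γ = 1/√(1 - 0.829²) = 1.788
L₀ = γL = 1.788 × 182.9 = 327.0 m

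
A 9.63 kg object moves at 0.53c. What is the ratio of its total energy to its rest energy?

E = γmc², E₀ = mc²
E/E₀ = γ = 1/√(1 - 0.53²) = 1.179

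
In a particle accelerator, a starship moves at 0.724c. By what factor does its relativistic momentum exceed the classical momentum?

p_rel = γmv, p_class = mv
Ratio = γ = 1/√(1 - 0.724²)
= 1/√(0.475824) = 1.450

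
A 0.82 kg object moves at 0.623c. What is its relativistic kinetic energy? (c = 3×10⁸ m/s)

γ = 1/√(1 - 0.623²) = 1.2784
γ - 1 = 0.2784
KE = (γ-1)mc² = 0.2784 × 0.82 × (3×10⁸)² = 2.055×10¹⁶ J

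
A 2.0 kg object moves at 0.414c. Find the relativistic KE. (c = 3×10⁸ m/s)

γ = 1/√(1 - 0.414²) = 1.09857
γ - 1 = 0.09857
KE = (γ-1)mc² = 0.09857 × 2.0 × (3×10⁸)² = 1.774×10¹⁶ J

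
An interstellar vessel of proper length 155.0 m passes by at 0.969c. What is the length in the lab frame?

Proper length L₀ = 155.0 m
γ = 1/√(1 - 0.969²) = 4.048
L = L₀/γ = 155.0/4.048 = 38.29 m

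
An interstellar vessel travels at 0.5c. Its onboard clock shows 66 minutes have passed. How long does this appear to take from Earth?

Proper time Δt₀ = 66 minutes
γ = 1/√(1 - 0.5²) = 1.1547
Δt = γΔt₀ = 1.1547 × 66 = 76.21 minutes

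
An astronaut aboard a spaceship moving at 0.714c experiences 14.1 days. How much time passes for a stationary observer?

Proper time Δt₀ = 14.1 days
γ = 1/√(1 - 0.714²) = 1.4283
Δt = γΔt₀ = 1.4283 × 14.1 = 20.14 days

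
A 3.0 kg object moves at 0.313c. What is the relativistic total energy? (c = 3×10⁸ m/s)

γ = 1/√(1 - 0.313²) = 1.053
mc² = 3.0 × (3×10⁸)² = 2.700×10¹⁷ J
E = γmc² = 1.053 × 2.700×10¹⁷ = 2.843×10¹⁷ J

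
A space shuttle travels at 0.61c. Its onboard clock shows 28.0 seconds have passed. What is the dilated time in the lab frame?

Proper time Δt₀ = 28.0 seconds
γ = 1/√(1 - 0.61²) = 1.262
Δt = γΔt₀ = 1.262 × 28.0 = 35.34 seconds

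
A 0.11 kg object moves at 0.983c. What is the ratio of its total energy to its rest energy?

E = γmc², E₀ = mc²
E/E₀ = γ = 1/√(1 - 0.983²) = 5.446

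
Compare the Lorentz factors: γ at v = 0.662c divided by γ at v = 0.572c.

γ₁ = 1/√(1 - 0.662²) = 1.334
γ₂ = 1/√(1 - 0.572²) = 1.219
γ₁/γ₂ = 1.334/1.219 = 1.094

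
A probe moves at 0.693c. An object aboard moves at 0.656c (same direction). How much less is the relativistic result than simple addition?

Classical: u' + v = 0.656 + 0.693 = 1.349c
Relativistic: u = (0.656 + 0.693)/(1 + 0.454608) = 1.349/1.454608 = 0.9274c
Difference: 1.349 - 0.9274 = 0.4216c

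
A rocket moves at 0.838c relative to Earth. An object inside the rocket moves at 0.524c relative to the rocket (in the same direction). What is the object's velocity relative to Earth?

u = (u' + v)/(1 + u'v/c²)
Numerator: 0.524 + 0.838 = 1.362
Denominator: 1 + 0.439112 = 1.439112
u = 1.362/1.439112 = 0.9464c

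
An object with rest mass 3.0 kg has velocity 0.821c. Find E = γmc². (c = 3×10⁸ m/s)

γ = 1/√(1 - 0.821²) = 1.7515
mc² = 3.0 × (3×10⁸)² = 2.700×10¹⁷ J
E = γmc² = 1.7515 × 2.700×10¹⁷ = 4.729×10¹⁷ J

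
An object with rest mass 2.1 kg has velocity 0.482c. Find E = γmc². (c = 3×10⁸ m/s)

γ = 1/√(1 - 0.482²) = 1.1413
mc² = 2.1 × (3×10⁸)² = 1.890×10¹⁷ J
E = γmc² = 1.1413 × 1.890×10¹⁷ = 2.157×10¹⁷ J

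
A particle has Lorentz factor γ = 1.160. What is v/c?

From γ = 1/√(1 - v²/c²):
1/γ² = 1/1.160² = 0.7432
v²/c² = 1 - 0.7432 = 0.2568
v/c = √(0.2568) = 0.5068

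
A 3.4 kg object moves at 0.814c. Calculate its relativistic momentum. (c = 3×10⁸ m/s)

γ = 1/√(1 - 0.814²) = 1.7216
v = 0.814 × 3×10⁸ = 2.442×10⁸ m/s
p = γmv = 1.7216 × 3.4 × 2.442×10⁸ = 1.429×10⁹ kg·m/s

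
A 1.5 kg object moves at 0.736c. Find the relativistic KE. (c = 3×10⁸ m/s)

γ = 1/√(1 - 0.736²) = 1.4771
γ - 1 = 0.4771
KE = (γ-1)mc² = 0.4771 × 1.5 × (3×10⁸)² = 6.441×10¹⁶ J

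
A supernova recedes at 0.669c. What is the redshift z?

β = 0.669
(1+β)/(1-β) = 1.669/0.331 = 5.0423
√(5.0423) = 2.246
z = 2.246 - 1 = 1.246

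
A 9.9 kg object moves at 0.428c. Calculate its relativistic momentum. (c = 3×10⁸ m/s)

γ = 1/√(1 - 0.428²) = 1.106
v = 0.428 × 3×10⁸ = 1.284×10⁸ m/s
p = γmv = 1.106 × 9.9 × 1.284×10⁸ = 1.406×10⁹ kg·m/s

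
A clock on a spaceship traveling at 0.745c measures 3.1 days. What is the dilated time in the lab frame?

Proper time Δt₀ = 3.1 days
γ = 1/√(1 - 0.745²) = 1.499
Δt = γΔt₀ = 1.499 × 3.1 = 4.647 days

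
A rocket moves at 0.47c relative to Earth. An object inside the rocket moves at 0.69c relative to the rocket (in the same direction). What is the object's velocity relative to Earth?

u = (u' + v)/(1 + u'v/c²)
Numerator: 0.69 + 0.47 = 1.16
Denominator: 1 + 0.3243 = 1.3243
u = 1.16/1.3243 = 0.8759c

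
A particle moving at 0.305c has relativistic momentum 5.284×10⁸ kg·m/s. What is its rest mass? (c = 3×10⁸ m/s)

γ = 1/√(1 - 0.305²) = 1.050
v = 0.305 × 3×10⁸ = 9.150×10⁷ m/s
m = p/(γv) = 5.284×10⁸/(1.050 × 9.150×10⁷) = 5.500 kg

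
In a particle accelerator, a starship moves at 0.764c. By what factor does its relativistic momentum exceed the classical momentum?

p_rel = γmv, p_class = mv
Ratio = γ = 1/√(1 - 0.764²)
= 1/√(0.416304) = 1.550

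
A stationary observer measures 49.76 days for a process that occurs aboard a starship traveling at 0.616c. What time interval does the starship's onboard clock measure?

Dilated time Δt = 49.76 days
γ = 1/√(1 - 0.616²) = 1.2694
Δt₀ = Δt/γ = 49.76/1.2694 = 39.20 days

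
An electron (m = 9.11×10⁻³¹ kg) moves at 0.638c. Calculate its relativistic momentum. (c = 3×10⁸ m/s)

γ = 1/√(1 - 0.638²) = 1.2986
v = 0.638 × 3×10⁸ = 1.914×10⁸ m/s
p = γmv = 1.2986 × 9.11×10⁻³¹ × 1.914×10⁸ = 2.264×10⁻²² kg·m/s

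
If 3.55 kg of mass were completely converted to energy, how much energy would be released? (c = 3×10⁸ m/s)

Using E = mc²:
c² = (3×10⁸)² = 9×10¹⁶ m²/s²
E = 3.55 × 9×10¹⁶ = 3.195×10¹⁷ J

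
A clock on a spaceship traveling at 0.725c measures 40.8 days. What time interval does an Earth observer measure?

Proper time Δt₀ = 40.8 days
γ = 1/√(1 - 0.725²) = 1.452
Δt = γΔt₀ = 1.452 × 40.8 = 59.24 days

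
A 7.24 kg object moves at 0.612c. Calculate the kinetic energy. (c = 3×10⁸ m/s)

γ = 1/√(1 - 0.612²) = 1.2644
γ - 1 = 0.2644
KE = (γ-1)mc² = 0.2644 × 7.24 × (3×10⁸)² = 1.723×10¹⁷ J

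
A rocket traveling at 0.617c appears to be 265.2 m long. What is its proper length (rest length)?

Contracted length L = 265.2 m
γ = 1/√(1 - 0.617²) = 1.2707
L₀ = γL = 1.2707 × 265.2 = 337.0 m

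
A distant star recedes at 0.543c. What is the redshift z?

β = 0.543
(1+β)/(1-β) = 1.543/0.457 = 3.3764
√(3.3764) = 1.8375
z = 1.8375 - 1 = 0.8375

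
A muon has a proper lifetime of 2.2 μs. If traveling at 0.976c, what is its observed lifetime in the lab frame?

Proper lifetime τ₀ = 2.2 μs
γ = 1/√(1 - 0.976²) = 4.592
τ = γτ₀ = 4.592 × 2.2 μs = 10.10 μs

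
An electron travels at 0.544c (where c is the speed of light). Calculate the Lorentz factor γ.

v/c = 0.544, so (v/c)² = 0.295936
1 - (v/c)² = 0.704064
γ = 1/√(0.704064) = 1.192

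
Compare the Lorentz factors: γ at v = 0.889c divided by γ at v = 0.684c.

γ₁ = 1/√(1 - 0.889²) = 2.184
γ₂ = 1/√(1 - 0.684²) = 1.371
γ₁/γ₂ = 2.184/1.371 = 1.593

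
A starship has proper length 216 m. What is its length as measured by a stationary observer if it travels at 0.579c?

Proper length L₀ = 216 m
γ = 1/√(1 - 0.579²) = 1.2265
L = L₀/γ = 216/1.2265 = 176.1 m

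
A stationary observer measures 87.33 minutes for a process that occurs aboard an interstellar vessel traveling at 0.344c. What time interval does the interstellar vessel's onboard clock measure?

Dilated time Δt = 87.33 minutes
γ = 1/√(1 - 0.344²) = 1.065
Δt₀ = Δt/γ = 87.33/1.065 = 82.00 minutes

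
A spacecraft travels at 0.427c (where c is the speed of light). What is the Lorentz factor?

v/c = 0.427, so (v/c)² = 0.182329
1 - (v/c)² = 0.817671
γ = 1/√(0.817671) = 1.106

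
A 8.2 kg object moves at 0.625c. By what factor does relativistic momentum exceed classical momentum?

p_rel = γmv, p_class = mv
Ratio = γ = 1/√(1 - 0.625²) = 1.281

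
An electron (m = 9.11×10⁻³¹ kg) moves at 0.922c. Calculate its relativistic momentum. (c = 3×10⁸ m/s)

γ = 1/√(1 - 0.922²) = 2.5827
v = 0.922 × 3×10⁸ = 2.766×10⁸ m/s
p = γmv = 2.5827 × 9.11×10⁻³¹ × 2.766×10⁸ = 6.508×10⁻²² kg·m/s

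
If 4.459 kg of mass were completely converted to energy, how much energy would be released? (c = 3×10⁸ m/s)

Using E = mc²:
c² = (3×10⁸)² = 9×10¹⁶ m²/s²
E = 4.459 × 9×10¹⁶ = 4.013×10¹⁷ J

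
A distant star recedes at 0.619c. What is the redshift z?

β = 0.619
(1+β)/(1-β) = 1.619/0.381 = 4.249
√(4.249) = 2.061
z = 2.061 - 1 = 1.061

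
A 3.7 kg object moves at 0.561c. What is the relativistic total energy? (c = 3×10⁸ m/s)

γ = 1/√(1 - 0.561²) = 1.208
mc² = 3.7 × (3×10⁸)² = 3.330×10¹⁷ J
E = γmc² = 1.208 × 3.330×10¹⁷ = 4.023×10¹⁷ J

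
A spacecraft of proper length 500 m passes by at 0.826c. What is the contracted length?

Proper length L₀ = 500 m
γ = 1/√(1 - 0.826²) = 1.774
L = L₀/γ = 500/1.774 = 281.8 m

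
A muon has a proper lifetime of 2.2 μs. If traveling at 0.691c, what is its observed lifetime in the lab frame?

Proper lifetime τ₀ = 2.2 μs
γ = 1/√(1 - 0.691²) = 1.383
τ = γτ₀ = 1.383 × 2.2 μs = 3.043 μs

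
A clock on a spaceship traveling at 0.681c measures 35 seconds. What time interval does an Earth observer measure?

Proper time Δt₀ = 35 seconds
γ = 1/√(1 - 0.681²) = 1.3656
Δt = γΔt₀ = 1.3656 × 35 = 47.80 seconds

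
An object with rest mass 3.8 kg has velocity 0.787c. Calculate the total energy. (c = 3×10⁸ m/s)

γ = 1/√(1 - 0.787²) = 1.6209
mc² = 3.8 × (3×10⁸)² = 3.420×10¹⁷ J
E = γmc² = 1.6209 × 3.420×10¹⁷ = 5.543×10¹⁷ J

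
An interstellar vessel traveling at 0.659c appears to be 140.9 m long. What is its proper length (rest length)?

Contracted length L = 140.9 m
γ = 1/√(1 - 0.659²) = 1.3295
L₀ = γL = 1.3295 × 140.9 = 187.3 m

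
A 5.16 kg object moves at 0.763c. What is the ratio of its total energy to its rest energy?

E = γmc², E₀ = mc²
E/E₀ = γ = 1/√(1 - 0.763²) = 1.547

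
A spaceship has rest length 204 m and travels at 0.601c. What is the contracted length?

Proper length L₀ = 204 m
γ = 1/√(1 - 0.601²) = 1.2512
L = L₀/γ = 204/1.2512 = 163.0 m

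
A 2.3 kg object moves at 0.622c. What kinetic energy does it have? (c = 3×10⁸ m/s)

γ = 1/√(1 - 0.622²) = 1.2771
γ - 1 = 0.2771
KE = (γ-1)mc² = 0.2771 × 2.3 × (3×10⁸)² = 5.736×10¹⁶ J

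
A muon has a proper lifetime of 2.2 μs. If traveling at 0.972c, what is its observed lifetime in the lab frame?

Proper lifetime τ₀ = 2.2 μs
γ = 1/√(1 - 0.972²) = 4.25567
τ = γτ₀ = 4.25567 × 2.2 μs = 9.362 μs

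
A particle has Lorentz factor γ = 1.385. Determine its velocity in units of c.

From γ = 1/√(1 - v²/c²):
1/γ² = 1/1.385² = 0.5213
v²/c² = 1 - 0.5213 = 0.4787
v/c = √(0.4787) = 0.6919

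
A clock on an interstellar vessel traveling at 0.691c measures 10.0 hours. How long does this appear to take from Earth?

Proper time Δt₀ = 10.0 hours
γ = 1/√(1 - 0.691²) = 1.383
Δt = γΔt₀ = 1.383 × 10.0 = 13.83 hours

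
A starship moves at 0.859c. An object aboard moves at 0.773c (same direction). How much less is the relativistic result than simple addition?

Classical: u' + v = 0.773 + 0.859 = 1.632c
Relativistic: u = (0.773 + 0.859)/(1 + 0.664007) = 1.632/1.664007 = 0.9808c
Difference: 1.632 - 0.9808 = 0.6512c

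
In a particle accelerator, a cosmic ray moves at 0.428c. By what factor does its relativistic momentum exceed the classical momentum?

p_rel = γmv, p_class = mv
Ratio = γ = 1/√(1 - 0.428²)
= 1/√(0.816816) = 1.106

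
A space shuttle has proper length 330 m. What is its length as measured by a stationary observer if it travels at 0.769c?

Proper length L₀ = 330 m
γ = 1/√(1 - 0.769²) = 1.564
L = L₀/γ = 330/1.564 = 211.0 m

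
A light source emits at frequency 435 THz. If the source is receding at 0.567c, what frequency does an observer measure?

β = v/c = 0.567
(1-β)/(1+β) = 0.433/1.567 = 0.27632
Doppler factor = √(0.27632) = 0.5257
f_obs = 435 × 0.5257 = 228.7 THz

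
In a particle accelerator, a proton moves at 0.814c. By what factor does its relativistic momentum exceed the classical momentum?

p_rel = γmv, p_class = mv
Ratio = γ = 1/√(1 - 0.814²)
= 1/√(0.337404) = 1.722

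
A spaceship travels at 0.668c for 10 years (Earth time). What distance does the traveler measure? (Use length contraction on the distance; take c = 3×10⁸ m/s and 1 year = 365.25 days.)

Earth distance: d = v × t = 0.668c × 10 yr = 6.3241×10¹⁶ m
γ = 1.3438
d' = d/γ = 6.3241×10¹⁶/1.3438 = 4.706×10¹⁶ m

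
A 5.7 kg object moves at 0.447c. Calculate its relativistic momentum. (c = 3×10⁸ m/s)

γ = 1/√(1 - 0.447²) = 1.1179
v = 0.447 × 3×10⁸ = 1.341×10⁸ m/s
p = γmv = 1.1179 × 5.7 × 1.341×10⁸ = 8.545×10⁸ kg·m/s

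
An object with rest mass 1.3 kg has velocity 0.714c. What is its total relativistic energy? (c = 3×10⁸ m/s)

γ = 1/√(1 - 0.714²) = 1.428
mc² = 1.3 × (3×10⁸)² = 1.170×10¹⁷ J
E = γmc² = 1.428 × 1.170×10¹⁷ = 1.671×10¹⁷ J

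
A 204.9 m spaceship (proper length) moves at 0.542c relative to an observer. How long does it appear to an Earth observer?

Proper length L₀ = 204.9 m
γ = 1/√(1 - 0.542²) = 1.190
L = L₀/γ = 204.9/1.190 = 172.2 m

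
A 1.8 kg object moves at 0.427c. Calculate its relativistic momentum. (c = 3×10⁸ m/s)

γ = 1/√(1 - 0.427²) = 1.106
v = 0.427 × 3×10⁸ = 1.281×10⁸ m/s
p = γmv = 1.106 × 1.8 × 1.281×10⁸ = 2.550×10⁸ kg·m/s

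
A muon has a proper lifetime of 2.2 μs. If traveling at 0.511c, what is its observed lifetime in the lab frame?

Proper lifetime τ₀ = 2.2 μs
γ = 1/√(1 - 0.511²) = 1.163
τ = γτ₀ = 1.163 × 2.2 μs = 2.559 μs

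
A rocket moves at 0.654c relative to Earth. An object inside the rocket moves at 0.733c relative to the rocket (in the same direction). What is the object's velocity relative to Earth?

u = (u' + v)/(1 + u'v/c²)
Numerator: 0.733 + 0.654 = 1.387
Denominator: 1 + 0.479382 = 1.479382
u = 1.387/1.479382 = 0.9376c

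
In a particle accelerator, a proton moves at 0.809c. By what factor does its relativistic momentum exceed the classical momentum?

p_rel = γmv, p_class = mv
Ratio = γ = 1/√(1 - 0.809²)
= 1/√(0.345519) = 1.701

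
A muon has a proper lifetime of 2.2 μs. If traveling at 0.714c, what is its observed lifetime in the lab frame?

Proper lifetime τ₀ = 2.2 μs
γ = 1/√(1 - 0.714²) = 1.428
τ = γτ₀ = 1.428 × 2.2 μs = 3.142 μs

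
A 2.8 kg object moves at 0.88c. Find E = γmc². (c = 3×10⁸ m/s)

γ = 1/√(1 - 0.88²) = 2.1054
mc² = 2.8 × (3×10⁸)² = 2.520×10¹⁷ J
E = γmc² = 2.1054 × 2.520×10¹⁷ = 5.306×10¹⁷ J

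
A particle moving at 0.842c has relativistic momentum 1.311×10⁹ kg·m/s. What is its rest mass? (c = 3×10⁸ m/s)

γ = 1/√(1 - 0.842²) = 1.8536
v = 0.842 × 3×10⁸ = 2.526×10⁸ m/s
m = p/(γv) = 1.311×10⁹/(1.8536 × 2.526×10⁸) = 2.800 kg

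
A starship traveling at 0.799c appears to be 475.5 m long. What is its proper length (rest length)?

Contracted length L = 475.5 m
γ = 1/√(1 - 0.799²) = 1.66298
L₀ = γL = 1.66298 × 475.5 = 790.7 m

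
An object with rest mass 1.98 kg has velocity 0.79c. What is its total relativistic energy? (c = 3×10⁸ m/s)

γ = 1/√(1 - 0.79²) = 1.63104
mc² = 1.98 × (3×10⁸)² = 1.782×10¹⁷ J
E = γmc² = 1.63104 × 1.782×10¹⁷ = 2.907×10¹⁷ J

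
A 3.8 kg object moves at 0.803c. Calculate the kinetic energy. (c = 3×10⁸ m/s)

γ = 1/√(1 - 0.803²) = 1.6779
γ - 1 = 0.6779
KE = (γ-1)mc² = 0.6779 × 3.8 × (3×10⁸)² = 2.318×10¹⁷ J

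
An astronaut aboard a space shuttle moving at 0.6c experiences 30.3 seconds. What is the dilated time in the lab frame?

Proper time Δt₀ = 30.3 seconds
γ = 1/√(1 - 0.6²) = 1.250
Δt = γΔt₀ = 1.250 × 30.3 = 37.88 seconds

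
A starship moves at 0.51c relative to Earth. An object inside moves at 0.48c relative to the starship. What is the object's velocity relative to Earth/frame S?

u = (u' + v)/(1 + u'v/c²)
Numerator: 0.48 + 0.51 = 0.99
Denominator: 1 + 0.2448 = 1.2448
u = 0.99/1.2448 = 0.7953c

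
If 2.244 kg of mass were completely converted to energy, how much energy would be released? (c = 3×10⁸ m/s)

Using E = mc²:
c² = (3×10⁸)² = 9×10¹⁶ m²/s²
E = 2.244 × 9×10¹⁶ = 2.020×10¹⁷ J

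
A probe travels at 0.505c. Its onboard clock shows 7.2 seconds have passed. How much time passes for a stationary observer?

Proper time Δt₀ = 7.2 seconds
γ = 1/√(1 - 0.505²) = 1.1586
Δt = γΔt₀ = 1.1586 × 7.2 = 8.342 seconds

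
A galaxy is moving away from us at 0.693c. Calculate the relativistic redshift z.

β = 0.693
(1+β)/(1-β) = 1.693/0.307 = 5.515
√(5.515) = 2.348
z = 2.348 - 1 = 1.348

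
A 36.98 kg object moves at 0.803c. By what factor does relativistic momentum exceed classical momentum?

p_rel = γmv, p_class = mv
Ratio = γ = 1/√(1 - 0.803²) = 1.678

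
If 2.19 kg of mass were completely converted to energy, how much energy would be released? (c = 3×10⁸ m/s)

Using E = mc²:
c² = (3×10⁸)² = 9×10¹⁶ m²/s²
E = 2.19 × 9×10¹⁶ = 1.971×10¹⁷ J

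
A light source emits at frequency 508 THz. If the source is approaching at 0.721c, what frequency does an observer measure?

β = v/c = 0.721
(1+β)/(1-β) = 1.721/0.279 = 6.168
Doppler factor = √(6.168) = 2.484
f_obs = 508 × 2.484 = 1262 THz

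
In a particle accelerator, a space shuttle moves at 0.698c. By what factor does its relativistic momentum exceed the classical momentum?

p_rel = γmv, p_class = mv
Ratio = γ = 1/√(1 - 0.698²)
= 1/√(0.512796) = 1.396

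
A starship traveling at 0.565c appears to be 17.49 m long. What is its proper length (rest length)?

Contracted length L = 17.49 m
γ = 1/√(1 - 0.565²) = 1.212
L₀ = γL = 1.212 × 17.49 = 21.20 m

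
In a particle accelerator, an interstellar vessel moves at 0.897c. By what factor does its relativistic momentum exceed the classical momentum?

p_rel = γmv, p_class = mv
Ratio = γ = 1/√(1 - 0.897²)
= 1/√(0.195391) = 2.262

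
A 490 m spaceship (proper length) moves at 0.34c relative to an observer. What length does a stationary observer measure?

Proper length L₀ = 490 m
γ = 1/√(1 - 0.34²) = 1.0633
L = L₀/γ = 490/1.0633 = 460.8 m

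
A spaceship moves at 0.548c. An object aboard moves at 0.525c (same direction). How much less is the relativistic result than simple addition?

Classical: u' + v = 0.525 + 0.548 = 1.073c
Relativistic: u = (0.525 + 0.548)/(1 + 0.2877) = 1.073/1.2877 = 0.8333c
Difference: 1.073 - 0.8333 = 0.2397c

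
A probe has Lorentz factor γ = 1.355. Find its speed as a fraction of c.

From γ = 1/√(1 - v²/c²):
1/γ² = 1/1.355² = 0.5447
v²/c² = 1 - 0.5447 = 0.4553
v/c = √(0.4553) = 0.6748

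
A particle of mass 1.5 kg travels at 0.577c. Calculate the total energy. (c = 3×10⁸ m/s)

γ = 1/√(1 - 0.577²) = 1.2244
mc² = 1.5 × (3×10⁸)² = 1.350×10¹⁷ J
E = γmc² = 1.2244 × 1.350×10¹⁷ = 1.653×10¹⁷ J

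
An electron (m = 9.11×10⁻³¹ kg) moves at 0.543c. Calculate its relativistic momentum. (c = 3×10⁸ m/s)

γ = 1/√(1 - 0.543²) = 1.191
v = 0.543 × 3×10⁸ = 1.629×10⁸ m/s
p = γmv = 1.191 × 9.11×10⁻³¹ × 1.629×10⁸ = 1.767×10⁻²² kg·m/s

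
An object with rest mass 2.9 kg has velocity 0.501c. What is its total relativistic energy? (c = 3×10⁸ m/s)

γ = 1/√(1 - 0.501²) = 1.1555
mc² = 2.9 × (3×10⁸)² = 2.610×10¹⁷ J
E = γmc² = 1.1555 × 2.610×10¹⁷ = 3.016×10¹⁷ J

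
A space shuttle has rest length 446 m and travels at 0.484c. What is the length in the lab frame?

Proper length L₀ = 446 m
γ = 1/√(1 - 0.484²) = 1.1428
L = L₀/γ = 446/1.1428 = 390.3 m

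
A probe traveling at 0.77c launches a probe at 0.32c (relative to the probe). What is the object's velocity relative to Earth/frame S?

u = (u' + v)/(1 + u'v/c²)
Numerator: 0.32 + 0.77 = 1.09
Denominator: 1 + 0.2464 = 1.2464
u = 1.09/1.2464 = 0.8745c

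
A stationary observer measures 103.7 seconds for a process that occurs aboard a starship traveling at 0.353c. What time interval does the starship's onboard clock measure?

Dilated time Δt = 103.7 seconds
γ = 1/√(1 - 0.353²) = 1.0688
Δt₀ = Δt/γ = 103.7/1.0688 = 97.02 seconds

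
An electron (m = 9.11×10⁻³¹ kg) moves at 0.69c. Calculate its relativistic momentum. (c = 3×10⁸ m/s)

γ = 1/√(1 - 0.69²) = 1.3816
v = 0.69 × 3×10⁸ = 2.070×10⁸ m/s
p = γmv = 1.3816 × 9.11×10⁻³¹ × 2.070×10⁸ = 2.605×10⁻²² kg·m/s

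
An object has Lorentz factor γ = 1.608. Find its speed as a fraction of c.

From γ = 1/√(1 - v²/c²):
1/γ² = 1/1.608² = 0.3867
v²/c² = 1 - 0.3867 = 0.6133
v/c = √(0.6133) = 0.7831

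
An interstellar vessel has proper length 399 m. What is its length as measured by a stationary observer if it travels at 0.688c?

Proper length L₀ = 399 m
γ = 1/√(1 - 0.688²) = 1.378
L = L₀/γ = 399/1.378 = 289.6 m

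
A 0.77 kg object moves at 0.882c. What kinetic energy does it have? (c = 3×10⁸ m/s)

γ = 1/√(1 - 0.882²) = 2.12202
γ - 1 = 1.12202
KE = (γ-1)mc² = 1.12202 × 0.77 × (3×10⁸)² = 7.776×10¹⁶ J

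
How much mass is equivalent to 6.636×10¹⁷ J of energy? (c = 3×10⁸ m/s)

From E = mc², we get m = E/c²
c² = (3×10⁸)² = 9×10¹⁶ m²/s²
m = 6.636×10¹⁷ / 9×10¹⁶ = 7.373 kg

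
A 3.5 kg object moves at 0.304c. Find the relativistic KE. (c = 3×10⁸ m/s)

γ = 1/√(1 - 0.304²) = 1.04968
γ - 1 = 0.04968
KE = (γ-1)mc² = 0.04968 × 3.5 × (3×10⁸)² = 1.565×10¹⁶ J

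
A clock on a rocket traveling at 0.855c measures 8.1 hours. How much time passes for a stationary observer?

Proper time Δt₀ = 8.1 hours
γ = 1/√(1 - 0.855²) = 1.928
Δt = γΔt₀ = 1.928 × 8.1 = 15.62 hours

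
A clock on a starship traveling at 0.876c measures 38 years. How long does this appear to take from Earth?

Proper time Δt₀ = 38 years
γ = 1/√(1 - 0.876²) = 2.0734
Δt = γΔt₀ = 2.0734 × 38 = 78.79 years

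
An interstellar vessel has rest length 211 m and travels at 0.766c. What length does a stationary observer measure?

Proper length L₀ = 211 m
γ = 1/√(1 - 0.766²) = 1.556
L = L₀/γ = 211/1.556 = 135.6 m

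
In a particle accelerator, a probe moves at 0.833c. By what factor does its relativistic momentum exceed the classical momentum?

p_rel = γmv, p_class = mv
Ratio = γ = 1/√(1 - 0.833²)
= 1/√(0.306111) = 1.807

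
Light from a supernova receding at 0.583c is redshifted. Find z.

β = 0.583
(1+β)/(1-β) = 1.583/0.417 = 3.7962
√(3.7962) = 1.9484
z = 1.9484 - 1 = 0.9484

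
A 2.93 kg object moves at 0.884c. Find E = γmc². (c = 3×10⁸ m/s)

γ = 1/√(1 - 0.884²) = 2.139
mc² = 2.93 × (3×10⁸)² = 2.637×10¹⁷ J
E = γmc² = 2.139 × 2.637×10¹⁷ = 5.641×10¹⁷ J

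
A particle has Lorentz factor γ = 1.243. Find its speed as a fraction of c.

From γ = 1/√(1 - v²/c²):
1/γ² = 1/1.243² = 0.64723
v²/c² = 1 - 0.64723 = 0.35277
v/c = √(0.35277) = 0.5939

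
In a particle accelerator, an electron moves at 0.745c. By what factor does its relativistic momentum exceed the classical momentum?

p_rel = γmv, p_class = mv
Ratio = γ = 1/√(1 - 0.745²)
= 1/√(0.444975) = 1.499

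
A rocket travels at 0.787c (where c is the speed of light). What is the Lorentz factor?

v/c = 0.787, so (v/c)² = 0.619369
1 - (v/c)² = 0.380631
γ = 1/√(0.380631) = 1.621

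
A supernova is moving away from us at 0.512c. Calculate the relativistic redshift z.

β = 0.512
(1+β)/(1-β) = 1.512/0.488 = 3.0984
√(3.0984) = 1.7602
z = 1.7602 - 1 = 0.7602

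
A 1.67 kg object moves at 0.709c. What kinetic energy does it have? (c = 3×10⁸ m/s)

γ = 1/√(1 - 0.709²) = 1.418
γ - 1 = 0.4180
KE = (γ-1)mc² = 0.4180 × 1.67 × (3×10⁸)² = 6.283×10¹⁶ J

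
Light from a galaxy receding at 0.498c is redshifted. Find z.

β = 0.498
(1+β)/(1-β) = 1.498/0.502 = 2.984
√(2.984) = 1.7274
z = 1.7274 - 1 = 0.7274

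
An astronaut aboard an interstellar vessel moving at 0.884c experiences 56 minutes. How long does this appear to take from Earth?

Proper time Δt₀ = 56 minutes
γ = 1/√(1 - 0.884²) = 2.139
Δt = γΔt₀ = 2.139 × 56 = 119.8 minutes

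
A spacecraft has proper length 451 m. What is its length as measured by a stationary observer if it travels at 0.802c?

Proper length L₀ = 451 m
γ = 1/√(1 - 0.802²) = 1.674
L = L₀/γ = 451/1.674 = 269.4 m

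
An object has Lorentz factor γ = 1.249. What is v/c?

From γ = 1/√(1 - v²/c²):
1/γ² = 1/1.249² = 0.64103
v²/c² = 1 - 0.64103 = 0.35897
v/c = √(0.35897) = 0.5991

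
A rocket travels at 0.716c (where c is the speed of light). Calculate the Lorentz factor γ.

v/c = 0.716, so (v/c)² = 0.512656
1 - (v/c)² = 0.487344
γ = 1/√(0.487344) = 1.432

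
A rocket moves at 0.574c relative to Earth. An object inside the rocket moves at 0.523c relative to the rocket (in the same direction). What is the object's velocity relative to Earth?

u = (u' + v)/(1 + u'v/c²)
Numerator: 0.523 + 0.574 = 1.097
Denominator: 1 + 0.300202 = 1.300202
u = 1.097/1.300202 = 0.8437c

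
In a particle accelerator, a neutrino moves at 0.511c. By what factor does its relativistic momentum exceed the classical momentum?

p_rel = γmv, p_class = mv
Ratio = γ = 1/√(1 - 0.511²)
= 1/√(0.738879) = 1.163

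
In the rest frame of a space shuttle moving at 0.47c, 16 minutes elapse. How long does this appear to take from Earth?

Proper time Δt₀ = 16 minutes
γ = 1/√(1 - 0.47²) = 1.133
Δt = γΔt₀ = 1.133 × 16 = 18.13 minutes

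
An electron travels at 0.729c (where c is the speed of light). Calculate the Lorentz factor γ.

v/c = 0.729, so (v/c)² = 0.531441
1 - (v/c)² = 0.468559
γ = 1/√(0.468559) = 1.461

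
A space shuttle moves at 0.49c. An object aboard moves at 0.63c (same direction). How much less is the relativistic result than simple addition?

Classical: u' + v = 0.63 + 0.49 = 1.12c
Relativistic: u = (0.63 + 0.49)/(1 + 0.3087) = 1.12/1.3087 = 0.8558c
Difference: 1.12 - 0.8558 = 0.2642c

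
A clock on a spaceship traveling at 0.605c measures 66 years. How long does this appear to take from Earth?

Proper time Δt₀ = 66 years
γ = 1/√(1 - 0.605²) = 1.2559
Δt = γΔt₀ = 1.2559 × 66 = 82.89 years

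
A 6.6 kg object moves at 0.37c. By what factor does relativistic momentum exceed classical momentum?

p_rel = γmv, p_class = mv
Ratio = γ = 1/√(1 - 0.37²) = 1.076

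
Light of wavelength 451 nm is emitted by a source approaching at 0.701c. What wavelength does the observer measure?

β = 0.701
Wavelength Doppler factor = √(0.299/1.701) = √(0.1758) = 0.4193
λ_obs = 451 × 0.4193 = 189.1 nm (blueshift)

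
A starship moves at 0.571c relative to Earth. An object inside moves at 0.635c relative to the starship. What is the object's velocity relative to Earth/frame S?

u = (u' + v)/(1 + u'v/c²)
Numerator: 0.635 + 0.571 = 1.206
Denominator: 1 + 0.362585 = 1.362585
u = 1.206/1.362585 = 0.8851c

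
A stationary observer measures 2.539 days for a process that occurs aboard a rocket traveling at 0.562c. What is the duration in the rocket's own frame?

Dilated time Δt = 2.539 days
γ = 1/√(1 - 0.562²) = 1.209
Δt₀ = Δt/γ = 2.539/1.209 = 2.100 days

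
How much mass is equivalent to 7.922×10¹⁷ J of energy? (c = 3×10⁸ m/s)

From E = mc², we get m = E/c²
c² = (3×10⁸)² = 9×10¹⁶ m²/s²
m = 7.922×10¹⁷ / 9×10¹⁶ = 8.802 kg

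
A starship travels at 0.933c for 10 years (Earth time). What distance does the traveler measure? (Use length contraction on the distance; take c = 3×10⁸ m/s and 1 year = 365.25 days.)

Earth distance: d = v × t = 0.933c × 10 yr = 8.8330×10¹⁶ m
γ = 2.7787
d' = d/γ = 8.8330×10¹⁶/2.7787 = 3.179×10¹⁶ m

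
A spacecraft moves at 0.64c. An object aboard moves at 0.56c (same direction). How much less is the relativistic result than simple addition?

Classical: u' + v = 0.56 + 0.64 = 1.2c
Relativistic: u = (0.56 + 0.64)/(1 + 0.3584) = 1.2/1.3584 = 0.8834c
Difference: 1.2 - 0.8834 = 0.3166c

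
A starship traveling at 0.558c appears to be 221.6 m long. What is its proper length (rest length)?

Contracted length L = 221.6 m
γ = 1/√(1 - 0.558²) = 1.205
L₀ = γL = 1.205 × 221.6 = 267.0 m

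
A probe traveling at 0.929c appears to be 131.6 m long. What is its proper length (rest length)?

Contracted length L = 131.6 m
γ = 1/√(1 - 0.929²) = 2.702
L₀ = γL = 2.702 × 131.6 = 355.6 m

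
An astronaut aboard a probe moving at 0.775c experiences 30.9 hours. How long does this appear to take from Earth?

Proper time Δt₀ = 30.9 hours
γ = 1/√(1 - 0.775²) = 1.5824
Δt = γΔt₀ = 1.5824 × 30.9 = 48.90 hours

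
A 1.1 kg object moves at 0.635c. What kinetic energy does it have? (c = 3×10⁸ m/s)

γ = 1/√(1 - 0.635²) = 1.29448
γ - 1 = 0.29448
KE = (γ-1)mc² = 0.29448 × 1.1 × (3×10⁸)² = 2.915×10¹⁶ J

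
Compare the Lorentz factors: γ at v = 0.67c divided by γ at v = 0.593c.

γ₁ = 1/√(1 - 0.67²) = 1.347
γ₂ = 1/√(1 - 0.593²) = 1.242
γ₁/γ₂ = 1.347/1.242 = 1.085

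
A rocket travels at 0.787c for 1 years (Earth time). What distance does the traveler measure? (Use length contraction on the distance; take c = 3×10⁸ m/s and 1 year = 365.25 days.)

Earth distance: d = v × t = 0.787c × 1 yr = 7.451×10¹⁵ m
γ = 1.621
d' = d/γ = 7.451×10¹⁵/1.621 = 4.597×10¹⁵ m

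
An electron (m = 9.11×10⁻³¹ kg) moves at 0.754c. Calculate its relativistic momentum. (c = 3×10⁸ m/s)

γ = 1/√(1 - 0.754²) = 1.5224
v = 0.754 × 3×10⁸ = 2.262×10⁸ m/s
p = γmv = 1.5224 × 9.11×10⁻³¹ × 2.262×10⁸ = 3.137×10⁻²² kg·m/s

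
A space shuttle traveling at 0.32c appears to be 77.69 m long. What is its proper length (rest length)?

Contracted length L = 77.69 m
γ = 1/√(1 - 0.32²) = 1.0555
L₀ = γL = 1.0555 × 77.69 = 82.00 m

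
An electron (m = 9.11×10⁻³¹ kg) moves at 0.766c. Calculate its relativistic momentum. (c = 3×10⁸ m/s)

γ = 1/√(1 - 0.766²) = 1.556
v = 0.766 × 3×10⁸ = 2.298×10⁸ m/s
p = γmv = 1.556 × 9.11×10⁻³¹ × 2.298×10⁸ = 3.257×10⁻²² kg·m/s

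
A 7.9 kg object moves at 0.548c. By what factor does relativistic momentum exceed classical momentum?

p_rel = γmv, p_class = mv
Ratio = γ = 1/√(1 - 0.548²) = 1.195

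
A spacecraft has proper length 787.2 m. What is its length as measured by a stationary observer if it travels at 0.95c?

Proper length L₀ = 787.2 m
γ = 1/√(1 - 0.95²) = 3.203
L = L₀/γ = 787.2/3.203 = 245.8 m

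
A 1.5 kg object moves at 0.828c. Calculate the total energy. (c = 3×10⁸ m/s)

γ = 1/√(1 - 0.828²) = 1.7834
mc² = 1.5 × (3×10⁸)² = 1.350×10¹⁷ J
E = γmc² = 1.7834 × 1.350×10¹⁷ = 2.408×10¹⁷ J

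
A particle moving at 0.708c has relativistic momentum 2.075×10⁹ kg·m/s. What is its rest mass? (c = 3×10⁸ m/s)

γ = 1/√(1 - 0.708²) = 1.416
v = 0.708 × 3×10⁸ = 2.124×10⁸ m/s
m = p/(γv) = 2.075×10⁹/(1.416 × 2.124×10⁸) = 6.899 kg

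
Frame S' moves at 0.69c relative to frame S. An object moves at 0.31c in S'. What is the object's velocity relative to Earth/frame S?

u = (u' + v)/(1 + u'v/c²)
Numerator: 0.31 + 0.69 = 1
Denominator: 1 + 0.2139 = 1.2139
u = 1/1.2139 = 0.8238c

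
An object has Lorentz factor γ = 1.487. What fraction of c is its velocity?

From γ = 1/√(1 - v²/c²):
1/γ² = 1/1.487² = 0.4522
v²/c² = 1 - 0.4522 = 0.5478
v/c = √(0.5478) = 0.7401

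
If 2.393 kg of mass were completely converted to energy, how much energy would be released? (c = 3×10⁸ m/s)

Using E = mc²:
c² = (3×10⁸)² = 9×10¹⁶ m²/s²
E = 2.393 × 9×10¹⁶ = 2.154×10¹⁷ J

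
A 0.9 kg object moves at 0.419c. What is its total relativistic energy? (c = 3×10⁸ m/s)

γ = 1/√(1 - 0.419²) = 1.1013
mc² = 0.9 × (3×10⁸)² = 8.100×10¹⁶ J
E = γmc² = 1.1013 × 8.100×10¹⁶ = 8.921×10¹⁶ J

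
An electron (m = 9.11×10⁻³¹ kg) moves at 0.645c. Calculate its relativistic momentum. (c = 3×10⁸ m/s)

γ = 1/√(1 - 0.645²) = 1.309
v = 0.645 × 3×10⁸ = 1.935×10⁸ m/s
p = γmv = 1.309 × 9.11×10⁻³¹ × 1.935×10⁸ = 2.307×10⁻²² kg·m/s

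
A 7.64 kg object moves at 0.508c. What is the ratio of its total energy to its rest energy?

E = γmc², E₀ = mc²
E/E₀ = γ = 1/√(1 - 0.508²) = 1.161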